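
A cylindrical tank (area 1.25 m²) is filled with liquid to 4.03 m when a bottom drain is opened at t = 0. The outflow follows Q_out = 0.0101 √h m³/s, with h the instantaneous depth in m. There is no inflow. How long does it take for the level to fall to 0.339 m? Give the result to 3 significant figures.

Unsteady balance on liquid volume: A dh/dt = −0.0101 √h.
Separate and integrate: 2(√h − √h₀) = −(0.0101/A) t.
t = 2A(√h₀ − √h)/0.0101 = 2·1.25·(√4.03 − √0.339)/0.0101
  = 2.5000 × (2.0075 − 0.58224) / 0.0101 = 352.78 s.

353 s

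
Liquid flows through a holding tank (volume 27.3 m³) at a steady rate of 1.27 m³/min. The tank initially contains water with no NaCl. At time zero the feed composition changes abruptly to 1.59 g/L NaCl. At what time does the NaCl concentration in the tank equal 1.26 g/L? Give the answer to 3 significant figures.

Transient balance on the dissolved component: V dC/dt = Q(C_in − C), so τ = V/Q = 21.496 min.
C(t) = C_in + (C₀ − C_in) e^(−t/τ). Set C = 1.26 and solve for t:
e^(−t/τ) = (C − C_in)/(C₀ − C_in) = (1.26 − 1.59)/(0 − 1.59) = 0.20755
t = −τ ln(…) = 21.496 × 1.5724 = 33.800 min.

33.8 min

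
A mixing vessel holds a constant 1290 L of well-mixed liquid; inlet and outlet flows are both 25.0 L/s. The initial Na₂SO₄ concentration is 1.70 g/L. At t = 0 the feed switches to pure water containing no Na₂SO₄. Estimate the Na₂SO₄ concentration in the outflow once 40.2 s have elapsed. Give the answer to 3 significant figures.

0.780 g/L

Unsteady species balance (constant V, well mixed): V dC/dt = Q(C_in − C).
Rewrite as dC/dt + C/τ = C_in/τ, τ = V/Q = 51.600 s.
C approaches C_in exponentially: C(t) = C_in + (C₀ − C_in) e^(−t/τ).
C(40.2) = 0 + (1.70 − 0)·e^(−40.2/51.600) = 0 + (1.7000)·0.45883 = 0.78002 g/L.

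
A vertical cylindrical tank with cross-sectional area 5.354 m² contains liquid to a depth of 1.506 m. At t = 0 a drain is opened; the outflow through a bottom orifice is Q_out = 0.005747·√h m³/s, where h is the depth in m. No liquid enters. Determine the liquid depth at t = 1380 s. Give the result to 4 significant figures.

With no inflow, A dh/dt = −0.005747 √h.
This is separable: 2 d(√h)/dt = −0.005747/A, so √h = √h₀ − (0.005747/(2A)) t.
√h = √1.506 − 0.005747·1380/(2·5.354) = 1.22719 − 0.740648 = 0.486544.
h = 0.486544² = 0.236725 m.

0.2367 m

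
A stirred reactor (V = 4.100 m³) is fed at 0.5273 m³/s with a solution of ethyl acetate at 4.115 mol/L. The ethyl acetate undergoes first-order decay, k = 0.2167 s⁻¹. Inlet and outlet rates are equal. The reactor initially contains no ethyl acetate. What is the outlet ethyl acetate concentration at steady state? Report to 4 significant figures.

1.533 mol/L

V dC/dt = Q(C_in − C) − k V C.
Steady state (dC/dt = 0): C_ss = Q C_in/(Q + kV) = C_in/(1 + kV/Q).
C_ss = 0.5273·4.115/(0.5273 + 0.2167·4.100) = 2.16984/1.41577 = 1.53262 mol/L.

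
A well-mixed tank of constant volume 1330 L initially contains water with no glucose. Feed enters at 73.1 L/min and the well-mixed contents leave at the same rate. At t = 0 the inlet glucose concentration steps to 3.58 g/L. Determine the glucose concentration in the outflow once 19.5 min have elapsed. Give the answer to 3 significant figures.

Accumulation = in − out for the solute gives V dC/dt = Q(C_in − C).
Time constant τ = V/Q = 1330/73.1 = 18.194 min.
C approaches C_in exponentially: C(t) = C_in + (C₀ − C_in) e^(−t/τ).
C(19.5) = 3.58 + (0 − 3.58)·e^(−19.5/18.194) = 3.58 + (-3.5800)·0.34240 = 2.3542 g/L.

2.35 g/L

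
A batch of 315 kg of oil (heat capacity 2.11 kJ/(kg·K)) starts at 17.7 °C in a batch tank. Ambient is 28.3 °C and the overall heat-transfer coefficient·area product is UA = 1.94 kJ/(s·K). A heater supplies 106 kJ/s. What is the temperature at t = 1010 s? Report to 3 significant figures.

79.5 °C

Lumped-capacitance energy balance: M c_p dT/dt = UA(T_amb − T) + Q̇.
dT/dt = (T_ss − T)/τ with T_ss = T_amb + Q̇/UA = 28.3 + 106/1.94 = 82.939 °C, τ = M c_p/UA = 315·2.11/1.94 = 342.60 s.
This is linear first-order; T(t) = T_ss + (T₀ − T_ss) e^(−t/τ).
T(1010) = 82.939 + (-65.239)·0.052444 = 79.518 °C.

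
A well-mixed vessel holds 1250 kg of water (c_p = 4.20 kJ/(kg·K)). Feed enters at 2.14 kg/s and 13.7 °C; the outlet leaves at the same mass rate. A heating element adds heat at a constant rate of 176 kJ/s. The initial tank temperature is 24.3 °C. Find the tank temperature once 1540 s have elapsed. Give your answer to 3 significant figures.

32.6 °C

First-law balance (no shaft work): M c_p dT/dt = ṁ c_p (T_in − T) + 176.
τ = M/ṁ = 584.11 s; T_ss = T_in + Q̇/(ṁ c_p) = 13.7 + 176/(2.14·4.20) = 33.282 °C.
T approaches T_ss exponentially: T(t) = T_ss + (T₀ − T_ss) e^(−t/τ).
T(1540) = 33.282 + (-8.9817)·e^(−1540/584.11) = 33.282 + (-8.9817)·0.071613 = 32.638 °C.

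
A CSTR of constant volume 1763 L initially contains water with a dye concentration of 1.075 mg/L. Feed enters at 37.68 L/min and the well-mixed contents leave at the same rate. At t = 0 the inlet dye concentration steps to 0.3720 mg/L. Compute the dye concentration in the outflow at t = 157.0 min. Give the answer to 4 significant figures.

Accumulation = in − out for the solute gives V dC/dt = Q(C_in − C).
So dC/dt = (C_in − C)/τ with τ = V/Q = 1763/37.68 = 46.7887 min.
Integrating: C(t) = C_in + (C₀ − C_in) e^(−t/τ).
C(157.0) = 0.3720 + (1.075 − 0.3720)·e^(−157.0/46.7887) = 0.3720 + (0.703000)·0.0348917 = 0.396529 mg/L.

0.3965 mg/L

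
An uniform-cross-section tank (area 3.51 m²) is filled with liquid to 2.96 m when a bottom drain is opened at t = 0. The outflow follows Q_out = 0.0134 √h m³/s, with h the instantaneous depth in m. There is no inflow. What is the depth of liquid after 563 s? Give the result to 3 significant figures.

With no inflow, A dh/dt = −0.0134 √h.
∫ h^(−1/2) dh = −(0.0134/A) ∫ dt, giving 2√h = 2√h₀ − (0.0134/A) t.
√h = √2.96 − 0.0134·563/(2·3.51) = 1.7205 − 1.0747 = 0.64579.
h = 0.64579² = 0.41705 m.

0.417 m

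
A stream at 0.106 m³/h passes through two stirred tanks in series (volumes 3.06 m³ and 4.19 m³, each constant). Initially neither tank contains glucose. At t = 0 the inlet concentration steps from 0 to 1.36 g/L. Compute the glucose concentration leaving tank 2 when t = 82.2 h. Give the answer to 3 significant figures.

0.943 g/L

Time constants: τᵢ = Vᵢ/Q for each well-mixed tank.
τ₁ = 3.06/0.106 = 28.868 h; τ₂ = 4.19/0.106 = 39.528 h.
Tank 1: C₁ = C_in(1 − e^(−t/τ₁)). Tank 2 (τ₁ ≠ τ₂): C₂ = C_in[1 − (τ₁ e^(−t/τ₁) − τ₂ e^(−t/τ₂))/(τ₁ − τ₂)].
At t = 82.2: e^(−t/τ₁) = 0.057992, e^(−t/τ₂) = 0.12499.
C₂ = 1.36·[1 − (28.868·0.057992 − 39.528·0.12499)/(-10.660)] = 1.36·0.69358 = 0.94327 g/L.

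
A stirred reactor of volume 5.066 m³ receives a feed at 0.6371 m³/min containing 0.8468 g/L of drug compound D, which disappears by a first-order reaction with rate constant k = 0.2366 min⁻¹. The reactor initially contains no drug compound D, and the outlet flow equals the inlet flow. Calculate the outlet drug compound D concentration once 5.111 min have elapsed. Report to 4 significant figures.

0.2478 g/L

Species balance: V dC/dt = Q C_in − Q C − k V C.
This is linear with rate a = Q/V + k = 0.362360 min⁻¹.
C_ss = Q C_in/(Q + kV) = 0.293889 g/L; C(t) = C_ss + (C₀ − C_ss) e^(−a t).
C(5.111) = 0.293889 + (-0.293889)·e^(−0.362360·5.111) = 0.293889 + (-0.293889)·0.156920 = 0.247772 g/L.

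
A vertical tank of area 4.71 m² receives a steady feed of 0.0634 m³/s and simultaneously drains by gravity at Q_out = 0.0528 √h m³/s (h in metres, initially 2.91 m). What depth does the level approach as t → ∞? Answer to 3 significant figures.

1.44 m

A dh/dt = Q_in − 0.0528 √h. Steady state requires inflow = outflow:
Q_in = 0.0528 √h_ss ⇒ √h_ss = 0.0634/0.0528 = 1.2008.
h_ss = 1.2008² = 1.4418 m. (Since h₀ = 2.91 m > h_ss, the level will fall toward this value.)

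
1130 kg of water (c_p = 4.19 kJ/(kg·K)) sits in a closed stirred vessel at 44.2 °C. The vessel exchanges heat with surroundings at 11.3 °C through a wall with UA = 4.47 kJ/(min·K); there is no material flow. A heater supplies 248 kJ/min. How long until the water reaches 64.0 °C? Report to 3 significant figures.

2220 min

M c_p dT/dt = −UA(T − T_amb) + Q̇.
τ = M c_p/UA = 1059.2 min; T_ss = T_amb + Q̇/UA = 11.3 + 248/4.47 = 66.781 °C.
T(t) = T_ss + (T₀ − T_ss)e^(−t/τ); set T = 64.0:
t = −τ ln[(T − T_ss)/(T₀ − T_ss)] = −1059.2 · ln(0.12316) = 2218.3 min.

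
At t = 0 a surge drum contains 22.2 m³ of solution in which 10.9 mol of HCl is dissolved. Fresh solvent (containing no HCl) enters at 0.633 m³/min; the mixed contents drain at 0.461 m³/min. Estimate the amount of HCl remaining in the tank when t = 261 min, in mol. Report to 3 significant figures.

Total volume: dV/dt = Q_in − Q_out = 0.17200 m³/min, so V(t) = 22.2 + 0.17200 t and V(261) = 67.092 m³.
Species balance (pure solvent in): dm/dt = −Q_out · m/V(t).
dm/m = −Q_out dt/(V₀ + 0.17200 t); integrating gives ln(m/m₀) = −(Q_out/(Q_in−Q_out)) ln(V/V₀).
m = m₀ (V₀/V)^(Q_out/(Q_in−Q_out)) = 10.9 × (22.2/67.092)^(2.6802) = 0.56242 mol.

0.562 mol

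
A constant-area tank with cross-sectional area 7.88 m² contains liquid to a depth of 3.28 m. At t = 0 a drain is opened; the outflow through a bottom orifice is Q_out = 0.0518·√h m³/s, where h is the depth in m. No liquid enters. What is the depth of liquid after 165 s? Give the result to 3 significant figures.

Accumulation of liquid (constant cross-section A): A dh/dt = −0.0518 √h.
Separate and integrate: 2(√h − √h₀) = −(0.0518/A) t.
√h = √3.28 − 0.0518·165/(2·7.88) = 1.8111 − 0.54232 = 1.2688.
h = 1.2688² = 1.6097 m.

1.61 m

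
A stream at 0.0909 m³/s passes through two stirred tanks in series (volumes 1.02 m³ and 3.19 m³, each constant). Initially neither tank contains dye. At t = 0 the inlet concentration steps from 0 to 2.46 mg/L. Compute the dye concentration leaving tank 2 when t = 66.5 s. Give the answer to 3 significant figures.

Species balance on tank i: dCᵢ/dt = (Cᵢ₋₁ − Cᵢ)/τᵢ with τᵢ = Vᵢ/Q.
τ₁ = 1.02/0.0909 = 11.221 s; τ₂ = 3.19/0.0909 = 35.094 s.
Tank 1: C₁ = C_in(1 − e^(−t/τ₁)). Tank 2 (τ₁ ≠ τ₂): C₂ = C_in[1 − (τ₁ e^(−t/τ₁) − τ₂ e^(−t/τ₂))/(τ₁ − τ₂)].
At t = 66.5: e^(−t/τ₁) = 0.0026683, e^(−t/τ₂) = 0.15033.
C₂ = 2.46·[1 − (11.221·0.0026683 − 35.094·0.15033)/(-23.872)] = 2.46·0.78027 = 1.9195 mg/L.

1.92 mg/L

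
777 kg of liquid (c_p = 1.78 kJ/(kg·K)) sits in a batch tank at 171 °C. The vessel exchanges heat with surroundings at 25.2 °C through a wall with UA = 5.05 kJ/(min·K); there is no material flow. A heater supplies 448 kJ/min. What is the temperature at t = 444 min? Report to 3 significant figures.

125 °C

M c_p dT/dt = −UA(T − T_amb) + Q̇.
dT/dt = (T_ss − T)/τ with T_ss = T_amb + Q̇/UA = 25.2 + 448/5.05 = 113.91 °C, τ = M c_p/UA = 777·1.78/5.05 = 273.87 min.
Solution: T(t) = T_ss + (T₀ − T_ss) e^(−t/τ).
T(444) = 113.91 + (57.087)·0.19766 = 125.20 °C.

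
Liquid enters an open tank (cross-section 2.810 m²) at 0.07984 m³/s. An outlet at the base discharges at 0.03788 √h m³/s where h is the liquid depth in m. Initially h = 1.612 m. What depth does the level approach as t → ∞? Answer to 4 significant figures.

A dh/dt = Q_in − 0.03788 √h. Steady state requires inflow = outflow:
Q_in = 0.03788 √h_ss ⇒ √h_ss = 0.07984/0.03788 = 2.10771.
h_ss = 2.10771² = 4.44244 m. (Since h₀ = 1.612 m < h_ss, the level will rise toward this value.)

4.442 m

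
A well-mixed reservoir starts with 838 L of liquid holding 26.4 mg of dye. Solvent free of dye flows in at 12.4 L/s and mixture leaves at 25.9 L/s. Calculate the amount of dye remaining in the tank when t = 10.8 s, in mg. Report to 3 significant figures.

18.3 mg

Total volume: dV/dt = Q_in − Q_out = -13.500 L/s, so V(t) = 838 − 13.500 t and V(10.8) = 692.20 L.
Species balance (pure solvent in): dm/dt = −Q_out · m/V(t).
dm/m = −Q_out dt/(V₀ − 13.500 t); integrating gives ln(m/m₀) = −(Q_out/(Q_in−Q_out)) ln(V/V₀).
m = m₀ (V₀/V)^(Q_out/(Q_in−Q_out)) = 26.4 × (838/692.20)^(-1.9185) = 18.295 mg.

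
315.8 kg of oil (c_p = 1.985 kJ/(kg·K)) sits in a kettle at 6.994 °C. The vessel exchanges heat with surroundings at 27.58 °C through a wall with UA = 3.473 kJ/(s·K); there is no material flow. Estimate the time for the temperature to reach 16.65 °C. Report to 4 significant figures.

114.3 s

Heat balance on the well-mixed liquid: M c_p dT/dt = −UA(T − T_amb).
τ = M c_p/UA = 180.496 s; T_ss = T_amb = 27.5800 °C.
T(t) = T_ss + (T₀ − T_ss)e^(−t/τ); set T = 16.65:
t = −τ ln[(T − T_ss)/(T₀ − T_ss)] = −180.496 · ln(0.530943) = 114.272 s.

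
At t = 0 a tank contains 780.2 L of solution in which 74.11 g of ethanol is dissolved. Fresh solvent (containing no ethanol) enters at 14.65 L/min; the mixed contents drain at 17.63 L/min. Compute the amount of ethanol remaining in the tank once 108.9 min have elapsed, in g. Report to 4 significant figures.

Total volume: dV/dt = Q_in − Q_out = -2.98000 L/min, so V(t) = 780.2 − 2.98000 t and V(108.9) = 455.678 L.
No ethanol enters, so dm/dt = −Q_out · (m/V).
dm/m = −Q_out dt/(V₀ − 2.98000 t); integrating gives ln(m/m₀) = −(Q_out/(Q_in−Q_out)) ln(V/V₀).
m = m₀ (V₀/V)^(Q_out/(Q_in−Q_out)) = 74.11 × (780.2/455.678)^(-5.91611) = 3.07739 g.

3.077 g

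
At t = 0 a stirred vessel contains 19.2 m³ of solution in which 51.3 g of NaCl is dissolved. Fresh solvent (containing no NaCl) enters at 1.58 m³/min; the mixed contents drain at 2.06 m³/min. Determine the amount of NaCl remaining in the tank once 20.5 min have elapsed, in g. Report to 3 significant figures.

2.35 g

Total volume: dV/dt = Q_in − Q_out = -0.48000 m³/min, so V(t) = 19.2 − 0.48000 t and V(20.5) = 9.3600 m³.
Solute balance: dm/dt = 0 − Q_out C = −Q_out m/V(t).
Separate: dm/m = −Q_out dt/V(t) ⇒ ln(m/m₀) = −(Q_out/(Q_in−Q_out)) ln(V/V₀).
m = m₀ (V₀/V)^(Q_out/(Q_in−Q_out)) = 51.3 × (19.2/9.3600)^(-4.2917) = 2.3497 g.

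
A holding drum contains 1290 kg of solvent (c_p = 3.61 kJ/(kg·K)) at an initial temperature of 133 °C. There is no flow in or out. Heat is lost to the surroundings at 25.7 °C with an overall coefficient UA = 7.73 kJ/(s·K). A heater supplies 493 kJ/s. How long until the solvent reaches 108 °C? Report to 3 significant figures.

515 s

M c_p dT/dt = −UA(T − T_amb) + Q̇.
τ = M c_p/UA = 602.45 s; T_ss = T_amb + Q̇/UA = 25.7 + 493/7.73 = 89.477 °C.
T(t) = T_ss + (T₀ − T_ss)e^(−t/τ); set T = 108:
t = −τ ln[(T − T_ss)/(T₀ − T_ss)] = −602.45 · ln(0.42558) = 514.66 s.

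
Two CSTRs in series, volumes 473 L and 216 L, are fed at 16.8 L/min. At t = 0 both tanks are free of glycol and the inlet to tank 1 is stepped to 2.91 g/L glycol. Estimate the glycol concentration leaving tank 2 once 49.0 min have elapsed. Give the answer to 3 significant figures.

2.02 g/L

Each tank obeys Vᵢ dCᵢ/dt = Q(Cᵢ₋₁ − Cᵢ), so τᵢ = Vᵢ/Q.
τ₁ = 473/16.8 = 28.155 min; τ₂ = 216/16.8 = 12.857 min.
Tank 1: C₁ = C_in(1 − e^(−t/τ₁)). Tank 2 (τ₁ ≠ τ₂): C₂ = C_in[1 − (τ₁ e^(−t/τ₁) − τ₂ e^(−t/τ₂))/(τ₁ − τ₂)].
At t = 49.0: e^(−t/τ₁) = 0.17545, e^(−t/τ₂) = 0.022124.
C₂ = 2.91·[1 − (28.155·0.17545 − 12.857·0.022124)/(15.298)] = 2.91·0.69568 = 2.0244 g/L.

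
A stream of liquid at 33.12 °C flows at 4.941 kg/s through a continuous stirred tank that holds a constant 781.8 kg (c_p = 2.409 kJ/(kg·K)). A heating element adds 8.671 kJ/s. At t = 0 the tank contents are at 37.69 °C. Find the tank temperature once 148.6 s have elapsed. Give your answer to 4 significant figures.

M c_p dT/dt = ṁ c_p (T_in − T) + Q̇.
Rearrange: dT/dt = (T_ss − T)/τ with τ = M/ṁ = 158.227 s and T_ss = T_in + Q̇/(ṁ c_p) = 33.8485 °C.
T approaches T_ss exponentially: T(t) = T_ss + (T₀ − T_ss) e^(−t/τ).
T(148.6) = 33.8485 + (3.84152)·e^(−148.6/158.227) = 33.8485 + (3.84152)·0.390957 = 35.3504 °C.

35.35 °C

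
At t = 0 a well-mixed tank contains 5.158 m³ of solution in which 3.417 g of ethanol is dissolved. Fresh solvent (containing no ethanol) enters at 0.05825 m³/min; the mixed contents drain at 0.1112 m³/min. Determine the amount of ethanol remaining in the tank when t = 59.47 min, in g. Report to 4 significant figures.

Let m(t) be the amount of ethanol. Volume: V(t) = V₀ + (Q_in − Q_out) t = 5.158 − 0.0529500 t; V(59.47) = 2.00906 m³.
Solute balance: dm/dt = 0 − Q_out C = −Q_out m/V(t).
dm/m = −Q_out dt/(V₀ − 0.0529500 t); integrating gives ln(m/m₀) = −(Q_out/(Q_in−Q_out)) ln(V/V₀).
m = m₀ (V₀/V)^(Q_out/(Q_in−Q_out)) = 3.417 × (5.158/2.00906)^(-2.10009) = 0.471718 g.

0.4717 g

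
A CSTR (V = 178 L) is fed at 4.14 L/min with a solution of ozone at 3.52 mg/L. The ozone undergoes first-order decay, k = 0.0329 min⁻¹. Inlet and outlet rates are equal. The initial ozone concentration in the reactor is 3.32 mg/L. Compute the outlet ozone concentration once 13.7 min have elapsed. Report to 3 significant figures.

2.32 mg/L

Accumulation = in − out − consumed: V dC/dt = Q C_in − Q C − k V C.
dC/dt = (Q/V) C_in − (Q/V + k) C; effective rate a = Q/V + k = 0.023258 + 0.0329 = 0.056158 min⁻¹.
C_ss = Q C_in/(Q + kV) = 1.4578 mg/L; C(t) = C_ss + (C₀ − C_ss) e^(−a t).
C(13.7) = 1.4578 + (1.8622)·e^(−0.056158·13.7) = 1.4578 + (1.8622)·0.46330 = 2.3206 mg/L.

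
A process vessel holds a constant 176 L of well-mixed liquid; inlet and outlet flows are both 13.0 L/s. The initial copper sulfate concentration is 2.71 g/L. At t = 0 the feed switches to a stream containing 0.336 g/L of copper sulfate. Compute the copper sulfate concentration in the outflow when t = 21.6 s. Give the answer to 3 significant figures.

0.817 g/L

Species balance on the tank: V dC/dt = Q(C_in − C).
Rewrite as dC/dt + C/τ = C_in/τ, τ = V/Q = 13.538 s.
Integrating: C(t) = C_in + (C₀ − C_in) e^(−t/τ).
C(21.6) = 0.336 + (2.71 − 0.336)·e^(−21.6/13.538) = 0.336 + (2.3740)·0.20282 = 0.81749 g/L.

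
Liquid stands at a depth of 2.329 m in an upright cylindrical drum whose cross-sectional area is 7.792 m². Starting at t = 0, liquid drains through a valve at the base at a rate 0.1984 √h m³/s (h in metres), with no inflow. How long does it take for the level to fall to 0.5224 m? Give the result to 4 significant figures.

A dh/dt = −Q_out = −0.1984 √h.
This is separable: 2 d(√h)/dt = −0.1984/A, so √h = √h₀ − (0.1984/(2A)) t.
t = 2A(√h₀ − √h)/0.1984 = 2·7.792·(√2.329 − √0.5224)/0.1984
  = 15.5840 × (1.52611 − 0.722772) / 0.1984 = 63.1006 s.

63.10 s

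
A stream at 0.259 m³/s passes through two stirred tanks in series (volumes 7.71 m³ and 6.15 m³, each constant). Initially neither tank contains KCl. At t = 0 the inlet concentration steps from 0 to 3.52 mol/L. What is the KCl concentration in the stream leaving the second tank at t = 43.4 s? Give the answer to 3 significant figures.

Time constants: τᵢ = Vᵢ/Q for each well-mixed tank.
τ₁ = 7.71/0.259 = 29.768 s; τ₂ = 6.15/0.259 = 23.745 s.
Solving the cascade with C₁(0)=C₂(0)=0 gives C₂(t) = C_in[1 − (τ₁ e^(−t/τ₁) − τ₂ e^(−t/τ₂))/(τ₁ − τ₂)].
At t = 43.4: e^(−t/τ₁) = 0.23272, e^(−t/τ₂) = 0.16078.
C₂ = 3.52·[1 − (29.768·0.23272 − 23.745·0.16078)/(6.0232)] = 3.52·0.48366 = 1.7025 mol/L.

1.70 mol/L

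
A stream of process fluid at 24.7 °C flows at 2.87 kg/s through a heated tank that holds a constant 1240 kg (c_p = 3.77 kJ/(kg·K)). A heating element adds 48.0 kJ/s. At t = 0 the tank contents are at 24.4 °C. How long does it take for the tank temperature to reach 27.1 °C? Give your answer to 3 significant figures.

First-law balance (no shaft work): M c_p dT/dt = ṁ c_p (T_in − T) + 48.0.
τ = M/ṁ = 432.06 s; T_ss = T_in + Q̇/(ṁ c_p) = 29.136 °C.
T(t) = T_ss + (T₀ − T_ss) e^(−t/τ). Set T = 27.1:
e^(−t/τ) = (27.1 − 29.136)/(24.4 − 29.136) = 0.42993
t = −432.06 · ln(0.42993) = 364.71 s.

365 s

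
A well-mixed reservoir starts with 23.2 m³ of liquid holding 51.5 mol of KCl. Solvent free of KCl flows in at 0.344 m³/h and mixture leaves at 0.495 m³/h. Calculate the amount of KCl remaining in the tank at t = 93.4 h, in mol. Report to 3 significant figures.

Total volume: dV/dt = Q_in − Q_out = -0.15100 m³/h, so V(t) = 23.2 − 0.15100 t and V(93.4) = 9.0966 m³.
No KCl enters, so dm/dt = −Q_out · (m/V).
dm/m = −Q_out dt/(V₀ − 0.15100 t); integrating gives ln(m/m₀) = −(Q_out/(Q_in−Q_out)) ln(V/V₀).
m = m₀ (V₀/V)^(Q_out/(Q_in−Q_out)) = 51.5 × (23.2/9.0966)^(-3.2781) = 2.3927 mol.

2.39 mol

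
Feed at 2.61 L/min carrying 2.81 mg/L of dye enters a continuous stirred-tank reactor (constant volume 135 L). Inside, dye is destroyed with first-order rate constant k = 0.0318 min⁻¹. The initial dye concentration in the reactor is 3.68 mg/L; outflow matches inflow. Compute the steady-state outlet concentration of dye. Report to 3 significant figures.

1.06 mg/L

V dC/dt = Q(C_in − C) − k V C.
Steady state (dC/dt = 0): C_ss = Q C_in/(Q + kV) = C_in/(1 + kV/Q).
C_ss = 2.61·2.81/(2.61 + 0.0318·135) = 7.3341/6.9030 = 1.0625 mg/L.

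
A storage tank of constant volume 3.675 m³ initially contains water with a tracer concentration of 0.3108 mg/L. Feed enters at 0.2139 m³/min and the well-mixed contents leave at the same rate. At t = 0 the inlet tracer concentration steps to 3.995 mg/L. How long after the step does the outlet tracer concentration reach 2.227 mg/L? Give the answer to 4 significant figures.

Species balance: V dC/dt = Q(C_in − C) ⇒ τ = V/Q = 17.1809 min.
C(t) = C_in + (C₀ − C_in) e^(−t/τ). Set C = 2.227 and solve for t:
e^(−t/τ) = (C − C_in)/(C₀ − C_in) = (2.227 − 3.995)/(0.3108 − 3.995) = 0.479887
t = −τ ln(…) = 17.1809 × 0.734204 = 12.6143 min.

12.61 min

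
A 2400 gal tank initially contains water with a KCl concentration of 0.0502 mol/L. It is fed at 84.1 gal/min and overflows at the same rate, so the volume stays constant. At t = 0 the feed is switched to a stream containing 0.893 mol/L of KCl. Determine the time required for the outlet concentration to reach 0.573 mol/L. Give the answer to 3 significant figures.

27.6 min

Species balance: V dC/dt = Q(C_in − C) ⇒ τ = V/Q = 28.537 min.
C(t) = C_in + (C₀ − C_in) e^(−t/τ). Set C = 0.573 and solve for t:
e^(−t/τ) = (C − C_in)/(C₀ − C_in) = (0.573 − 0.893)/(0.0502 − 0.893) = 0.37969
t = −τ ln(…) = 28.537 × 0.96841 = 27.636 min.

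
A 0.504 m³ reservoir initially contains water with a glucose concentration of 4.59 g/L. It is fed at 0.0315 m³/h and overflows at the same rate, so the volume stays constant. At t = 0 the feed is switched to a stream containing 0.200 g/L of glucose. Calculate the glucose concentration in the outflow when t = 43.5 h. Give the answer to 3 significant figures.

Mass balance on the solute (V constant): V dC/dt = Q(C_in − C).
So dC/dt = (C_in − C)/τ with τ = V/Q = 0.504/0.0315 = 16.000 h.
C approaches C_in exponentially: C(t) = C_in + (C₀ − C_in) e^(−t/τ).
C(43.5) = 0.200 + (4.59 − 0.200)·e^(−43.5/16.000) = 0.200 + (4.3900)·0.065957 = 0.48955 g/L.

0.490 g/L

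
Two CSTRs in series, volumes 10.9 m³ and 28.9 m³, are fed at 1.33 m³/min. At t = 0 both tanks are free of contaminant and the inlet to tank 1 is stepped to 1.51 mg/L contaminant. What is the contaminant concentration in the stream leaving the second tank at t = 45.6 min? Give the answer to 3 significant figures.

1.22 mg/L

Species balance on tank i: dCᵢ/dt = (Cᵢ₋₁ − Cᵢ)/τᵢ with τᵢ = Vᵢ/Q.
τ₁ = 10.9/1.33 = 8.1955 min; τ₂ = 28.9/1.33 = 21.729 min.
Solving the cascade with C₁(0)=C₂(0)=0 gives C₂(t) = C_in[1 − (τ₁ e^(−t/τ₁) − τ₂ e^(−t/τ₂))/(τ₁ − τ₂)].
At t = 45.6: e^(−t/τ₁) = 0.0038333, e^(−t/τ₂) = 0.12263.
C₂ = 1.51·[1 − (8.1955·0.0038333 − 21.729·0.12263)/(-13.534)] = 1.51·0.80542 = 1.2162 mg/L.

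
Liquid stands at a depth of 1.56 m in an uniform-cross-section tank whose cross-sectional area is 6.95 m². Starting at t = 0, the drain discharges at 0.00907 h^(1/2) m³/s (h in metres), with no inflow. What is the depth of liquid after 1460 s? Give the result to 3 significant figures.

With no inflow, A dh/dt = −0.00907 √h.
∫ h^(−1/2) dh = −(0.00907/A) ∫ dt, giving 2√h = 2√h₀ − (0.00907/A) t.
√h = √1.56 − 0.00907·1460/(2·6.95) = 1.2490 − 0.95268 = 0.29632.
h = 0.29632² = 0.087808 m.

0.0878 m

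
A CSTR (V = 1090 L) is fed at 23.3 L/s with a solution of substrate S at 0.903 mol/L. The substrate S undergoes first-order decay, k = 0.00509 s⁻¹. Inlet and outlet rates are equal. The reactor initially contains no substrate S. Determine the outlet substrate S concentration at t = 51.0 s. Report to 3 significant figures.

0.540 mol/L

Species balance: V dC/dt = Q C_in − Q C − k V C.
This is linear with rate a = Q/V + k = 0.026466 s⁻¹.
C_ss = Q C_in/(Q + kV) = 0.72933 mol/L; C(t) = C_ss + (C₀ − C_ss) e^(−a t).
C(51.0) = 0.72933 + (-0.72933)·e^(−0.026466·51.0) = 0.72933 + (-0.72933)·0.25930 = 0.54022 mol/L.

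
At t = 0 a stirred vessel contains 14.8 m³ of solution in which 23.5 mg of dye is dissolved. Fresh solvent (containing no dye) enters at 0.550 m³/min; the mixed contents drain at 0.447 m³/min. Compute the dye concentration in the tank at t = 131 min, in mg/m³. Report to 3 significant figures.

Let m(t) be the amount of dye. Volume: V(t) = V₀ + (Q_in − Q_out) t = 14.8 + 0.10300 t; V(131) = 28.293 m³.
No dye enters, so dm/dt = −Q_out · (m/V).
dm/m = −Q_out dt/(V₀ + 0.10300 t); integrating gives ln(m/m₀) = −(Q_out/(Q_in−Q_out)) ln(V/V₀).
m = m₀ (V₀/V)^(Q_out/(Q_in−Q_out)) = 23.5 × (14.8/28.293)^(4.3398) = 1.4118 mg.
C = m/V = 1.4118/28.293 = 0.049899 mg/m³.

0.0499 mg/m³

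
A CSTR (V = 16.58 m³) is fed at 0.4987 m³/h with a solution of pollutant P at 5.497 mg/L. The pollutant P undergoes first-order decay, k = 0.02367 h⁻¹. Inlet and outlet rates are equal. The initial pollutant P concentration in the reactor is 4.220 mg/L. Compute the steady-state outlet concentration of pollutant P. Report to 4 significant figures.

Species balance: V dC/dt = Q C_in − Q C − k V C.
At steady state: 0 = Q C_in − (Q + kV) C_ss, so C_ss = Q C_in/(Q + kV).
C_ss = 0.4987·5.497/(0.4987 + 0.02367·16.58) = 2.74135/0.891149 = 3.07620 mg/L.

3.076 mg/L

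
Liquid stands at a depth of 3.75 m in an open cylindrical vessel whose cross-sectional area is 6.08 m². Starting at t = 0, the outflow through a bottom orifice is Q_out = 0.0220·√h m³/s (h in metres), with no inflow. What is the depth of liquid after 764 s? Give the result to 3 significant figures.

0.307 m

Accumulation of liquid (constant cross-section A): A dh/dt = −0.0220 √h.
∫ h^(−1/2) dh = −(0.0220/A) ∫ dt, giving 2√h = 2√h₀ − (0.0220/A) t.
√h = √3.75 − 0.0220·764/(2·6.08) = 1.9365 − 1.3822 = 0.55425.
h = 0.55425² = 0.30720 m.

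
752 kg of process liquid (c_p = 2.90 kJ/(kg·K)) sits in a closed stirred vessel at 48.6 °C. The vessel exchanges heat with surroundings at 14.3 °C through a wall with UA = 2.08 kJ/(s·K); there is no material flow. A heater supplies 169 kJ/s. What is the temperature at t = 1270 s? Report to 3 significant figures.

First-law balance (no shaft work): M c_p dT/dt = −UA(T − T_amb) + Q̇.
dT/dt = (T_ss − T)/τ with T_ss = T_amb + Q̇/UA = 14.3 + 169/2.08 = 95.550 °C, τ = M c_p/UA = 752·2.90/2.08 = 1048.5 s.
T approaches T_ss exponentially: T(t) = T_ss + (T₀ − T_ss) e^(−t/τ).
T(1270) = 95.550 + (-46.950)·0.29781 = 81.568 °C.

81.6 °C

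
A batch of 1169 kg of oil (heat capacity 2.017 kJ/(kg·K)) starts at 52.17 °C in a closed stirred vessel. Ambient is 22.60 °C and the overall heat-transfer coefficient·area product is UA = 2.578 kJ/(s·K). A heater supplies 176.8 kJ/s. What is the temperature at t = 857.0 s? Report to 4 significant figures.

75.90 °C

M c_p dT/dt = −UA(T − T_amb) + Q̇.
dT/dt = (T_ss − T)/τ with T_ss = T_amb + Q̇/UA = 22.60 + 176.8/2.578 = 91.1803 °C, τ = M c_p/UA = 1169·2.017/2.578 = 914.613 s.
Integrating: T(t) = T_ss + (T₀ − T_ss) e^(−t/τ).
T(857.0) = 91.1803 + (-39.0103)·0.391798 = 75.8961 °C.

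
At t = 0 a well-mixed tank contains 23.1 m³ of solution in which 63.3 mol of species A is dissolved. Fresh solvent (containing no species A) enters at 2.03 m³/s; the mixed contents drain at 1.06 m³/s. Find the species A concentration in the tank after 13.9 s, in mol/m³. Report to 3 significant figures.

1.05 mol/m³

Total volume: dV/dt = Q_in − Q_out = 0.97000 m³/s, so V(t) = 23.1 + 0.97000 t and V(13.9) = 36.583 m³.
Species balance (pure solvent in): dm/dt = −Q_out · m/V(t).
dm/m = −Q_out dt/(V₀ + 0.97000 t); integrating gives ln(m/m₀) = −(Q_out/(Q_in−Q_out)) ln(V/V₀).
m = m₀ (V₀/V)^(Q_out/(Q_in−Q_out)) = 63.3 × (23.1/36.583)^(1.0928) = 38.301 mol.
C = m/V = 38.301/36.583 = 1.0470 mol/m³.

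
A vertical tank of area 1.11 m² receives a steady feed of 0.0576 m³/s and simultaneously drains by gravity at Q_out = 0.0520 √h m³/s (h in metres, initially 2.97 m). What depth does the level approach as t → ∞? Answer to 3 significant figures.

1.23 m

A dh/dt = Q_in − 0.0520 √h. Steady state requires inflow = outflow:
Q_in = 0.0520 √h_ss ⇒ √h_ss = 0.0576/0.0520 = 1.1077.
h_ss = 1.1077² = 1.2270 m. (Since h₀ = 2.97 m > h_ss, the level will fall toward this value.)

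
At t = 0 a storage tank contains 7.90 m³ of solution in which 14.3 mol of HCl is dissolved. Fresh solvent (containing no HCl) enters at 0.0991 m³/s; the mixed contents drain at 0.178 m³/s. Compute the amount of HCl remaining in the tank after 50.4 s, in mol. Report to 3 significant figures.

Total volume: dV/dt = Q_in − Q_out = -0.078900 m³/s, so V(t) = 7.90 − 0.078900 t and V(50.4) = 3.9234 m³.
Species balance (pure solvent in): dm/dt = −Q_out · m/V(t).
Separate: dm/m = −Q_out dt/V(t) ⇒ ln(m/m₀) = −(Q_out/(Q_in−Q_out)) ln(V/V₀).
m = m₀ (V₀/V)^(Q_out/(Q_in−Q_out)) = 14.3 × (7.90/3.9234)^(-2.2560) = 2.9485 mol.

2.95 mol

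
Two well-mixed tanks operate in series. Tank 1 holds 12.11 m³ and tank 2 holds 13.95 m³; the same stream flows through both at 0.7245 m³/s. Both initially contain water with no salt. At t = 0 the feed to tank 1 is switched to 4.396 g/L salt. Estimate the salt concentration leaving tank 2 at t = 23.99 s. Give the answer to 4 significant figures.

Species balance on tank i: dCᵢ/dt = (Cᵢ₋₁ − Cᵢ)/τᵢ with τᵢ = Vᵢ/Q.
τ₁ = 12.11/0.7245 = 16.7150 s; τ₂ = 13.95/0.7245 = 19.2547 s.
Solving the cascade with C₁(0)=C₂(0)=0 gives C₂(t) = C_in[1 − (τ₁ e^(−t/τ₁) − τ₂ e^(−t/τ₂))/(τ₁ − τ₂)].
At t = 23.99: e^(−t/τ₁) = 0.238058, e^(−t/τ₂) = 0.287673.
C₂ = 4.396·[1 − (16.7150·0.238058 − 19.2547·0.287673)/(-2.53968)] = 4.396·0.385789 = 1.69593 g/L.

1.696 g/L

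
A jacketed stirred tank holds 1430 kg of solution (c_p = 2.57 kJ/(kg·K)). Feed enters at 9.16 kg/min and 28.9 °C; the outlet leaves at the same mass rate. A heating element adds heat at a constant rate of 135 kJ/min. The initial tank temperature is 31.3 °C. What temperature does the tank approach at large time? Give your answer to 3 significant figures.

M c_p dT/dt = ṁ c_p (T_in − T) + Q̇.
At steady state dT/dt = 0 ⇒ T_ss = T_in + Q̇/(ṁ c_p) = 28.9 + 135/(9.16·2.57) = 34.635 °C.

34.6 °C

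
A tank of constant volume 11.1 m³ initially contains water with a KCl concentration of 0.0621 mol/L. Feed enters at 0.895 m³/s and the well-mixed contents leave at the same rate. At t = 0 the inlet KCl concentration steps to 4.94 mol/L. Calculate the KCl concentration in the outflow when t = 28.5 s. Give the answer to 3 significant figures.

Mass balance on the solute (V constant): V dC/dt = Q(C_in − C).
Rewrite as dC/dt + C/τ = C_in/τ, τ = V/Q = 12.402 s.
Solution: C(t) = C_in + (C₀ − C_in) e^(−t/τ).
C(28.5) = 4.94 + (0.0621 − 4.94)·e^(−28.5/12.402) = 4.94 + (-4.8779)·0.10046 = 4.4500 mol/L.

4.45 mol/L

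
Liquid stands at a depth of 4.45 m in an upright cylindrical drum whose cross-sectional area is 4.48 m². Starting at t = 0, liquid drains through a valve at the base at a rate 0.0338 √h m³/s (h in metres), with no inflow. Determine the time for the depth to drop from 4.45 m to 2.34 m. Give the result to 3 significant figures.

154 s

With no inflow, A dh/dt = −0.0338 √h.
This is separable: 2 d(√h)/dt = −0.0338/A, so √h = √h₀ − (0.0338/(2A)) t.
t = 2A(√h₀ − √h)/0.0338 = 2·4.48·(√4.45 − √2.34)/0.0338
  = 8.9600 × (2.1095 − 1.5297) / 0.0338 = 153.70 s.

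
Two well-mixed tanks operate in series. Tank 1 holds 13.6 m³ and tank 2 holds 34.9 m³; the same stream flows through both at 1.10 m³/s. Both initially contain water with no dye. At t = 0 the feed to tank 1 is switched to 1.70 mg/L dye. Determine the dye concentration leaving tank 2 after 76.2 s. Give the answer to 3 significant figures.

1.45 mg/L

Species balance on tank i: dCᵢ/dt = (Cᵢ₋₁ − Cᵢ)/τᵢ with τᵢ = Vᵢ/Q.
τ₁ = 13.6/1.10 = 12.364 s; τ₂ = 34.9/1.10 = 31.727 s.
Solving the cascade with C₁(0)=C₂(0)=0 gives C₂(t) = C_in[1 − (τ₁ e^(−t/τ₁) − τ₂ e^(−t/τ₂))/(τ₁ − τ₂)].
At t = 76.2: e^(−t/τ₁) = 0.0021054, e^(−t/τ₂) = 0.090562.
C₂ = 1.70·[1 − (12.364·0.0021054 − 31.727·0.090562)/(-19.364)] = 1.70·0.85296 = 1.4500 mg/L.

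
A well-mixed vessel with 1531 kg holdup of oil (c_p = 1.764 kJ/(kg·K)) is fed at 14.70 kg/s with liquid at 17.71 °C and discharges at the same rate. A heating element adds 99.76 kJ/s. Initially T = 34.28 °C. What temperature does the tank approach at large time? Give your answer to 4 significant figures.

Unsteady energy balance on the tank contents: M c_p dT/dt = ṁ c_p (T_in − T) + 99.76.
At steady state dT/dt = 0 ⇒ T_ss = T_in + Q̇/(ṁ c_p) = 17.71 + 99.76/(14.70·1.764) = 21.5572 °C.

21.56 °C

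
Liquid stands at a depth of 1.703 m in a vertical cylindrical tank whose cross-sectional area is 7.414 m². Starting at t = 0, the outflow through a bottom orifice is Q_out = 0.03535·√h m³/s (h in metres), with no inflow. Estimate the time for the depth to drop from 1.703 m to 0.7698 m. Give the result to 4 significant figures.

179.4 s

With no inflow, A dh/dt = −0.03535 √h.
Separate and integrate: 2(√h − √h₀) = −(0.03535/A) t.
t = 2A(√h₀ − √h)/0.03535 = 2·7.414·(√1.703 − √0.7698)/0.03535
  = 14.8280 × (1.30499 − 0.877382) / 0.03535 = 179.366 s.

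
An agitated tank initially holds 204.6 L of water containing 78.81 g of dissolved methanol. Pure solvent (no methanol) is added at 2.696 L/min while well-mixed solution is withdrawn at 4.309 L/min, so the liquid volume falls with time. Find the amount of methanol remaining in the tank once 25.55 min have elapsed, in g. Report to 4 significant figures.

43.21 g

Let m(t) be the amount of methanol. Volume: V(t) = V₀ + (Q_in − Q_out) t = 204.6 − 1.61300 t; V(25.55) = 163.388 L.
Species balance (pure solvent in): dm/dt = −Q_out · m/V(t).
Separate: dm/m = −Q_out dt/V(t) ⇒ ln(m/m₀) = −(Q_out/(Q_in−Q_out)) ln(V/V₀).
m = m₀ (V₀/V)^(Q_out/(Q_in−Q_out)) = 78.81 × (204.6/163.388)^(-2.67142) = 43.2137 g.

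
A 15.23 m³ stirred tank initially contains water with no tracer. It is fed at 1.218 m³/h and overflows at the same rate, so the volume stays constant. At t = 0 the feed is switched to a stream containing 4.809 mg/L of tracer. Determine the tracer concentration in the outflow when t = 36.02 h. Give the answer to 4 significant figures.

Accumulation = in − out for the solute gives V dC/dt = Q(C_in − C).
So dC/dt = (C_in − C)/τ with τ = V/Q = 15.23/1.218 = 12.5041 h.
Integrating: C(t) = C_in + (C₀ − C_in) e^(−t/τ).
C(36.02) = 4.809 + (0 − 4.809)·e^(−36.02/12.5041) = 4.809 + (-4.80900)·0.0560981 = 4.53922 mg/L.

4.539 mg/L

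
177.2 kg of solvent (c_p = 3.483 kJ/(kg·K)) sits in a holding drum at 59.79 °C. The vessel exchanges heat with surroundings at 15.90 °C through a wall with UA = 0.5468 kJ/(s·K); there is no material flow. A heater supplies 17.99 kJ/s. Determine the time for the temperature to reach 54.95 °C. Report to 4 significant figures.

655.3 s

M c_p dT/dt = −UA(T − T_amb) + Q̇.
τ = M c_p/UA = 1128.73 s; T_ss = T_amb + Q̇/UA = 15.90 + 17.99/0.5468 = 48.8005 °C.
T(t) = T_ss + (T₀ − T_ss)e^(−t/τ); set T = 54.95:
t = −τ ln[(T − T_ss)/(T₀ − T_ss)] = −1128.73 · ln(0.559579) = 655.305 s.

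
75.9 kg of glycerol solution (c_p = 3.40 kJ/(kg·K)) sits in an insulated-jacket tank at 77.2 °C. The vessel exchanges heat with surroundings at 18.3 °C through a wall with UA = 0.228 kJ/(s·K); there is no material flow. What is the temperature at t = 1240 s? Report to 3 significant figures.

38.0 °C

Unsteady energy balance on the tank contents: M c_p dT/dt = −UA(T − T_amb).
dT/dt = (T_ss − T)/τ with T_ss = T_amb = 18.300 °C, τ = M c_p/UA = 75.9·3.40/0.228 = 1131.8 s.
T approaches T_ss exponentially: T(t) = T_ss + (T₀ − T_ss) e^(−t/τ).
T(1240) = 18.300 + (58.900)·0.33435 = 37.993 °C.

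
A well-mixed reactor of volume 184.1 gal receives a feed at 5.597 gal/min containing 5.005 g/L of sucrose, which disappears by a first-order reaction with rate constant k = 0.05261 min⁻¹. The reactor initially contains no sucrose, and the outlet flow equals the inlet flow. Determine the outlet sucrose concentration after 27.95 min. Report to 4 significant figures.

Accumulation = in − out − consumed: V dC/dt = Q C_in − Q C − k V C.
dC/dt = (Q/V) C_in − (Q/V + k) C; effective rate a = Q/V + k = 0.0304020 + 0.05261 = 0.0830120 min⁻¹.
C_ss = Q C_in/(Q + kV) = 1.83301 g/L; C(t) = C_ss + (C₀ − C_ss) e^(−a t).
C(27.95) = 1.83301 + (-1.83301)·e^(−0.0830120·27.95) = 1.83301 + (-1.83301)·0.0982555 = 1.65291 g/L.

1.653 g/L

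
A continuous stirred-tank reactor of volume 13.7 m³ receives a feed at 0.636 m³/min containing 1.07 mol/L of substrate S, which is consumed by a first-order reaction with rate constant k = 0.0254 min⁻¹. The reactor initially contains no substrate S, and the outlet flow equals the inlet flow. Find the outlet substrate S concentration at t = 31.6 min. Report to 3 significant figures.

0.620 mol/L

Accumulation = in − out − consumed: V dC/dt = Q C_in − Q C − k V C.
This is linear with rate a = Q/V + k = 0.071823 min⁻¹.
C_ss = Q C_in/(Q + kV) = 0.69160 mol/L; C(t) = C_ss + (C₀ − C_ss) e^(−a t).
C(31.6) = 0.69160 + (-0.69160)·e^(−0.071823·31.6) = 0.69160 + (-0.69160)·0.10335 = 0.62012 mol/L.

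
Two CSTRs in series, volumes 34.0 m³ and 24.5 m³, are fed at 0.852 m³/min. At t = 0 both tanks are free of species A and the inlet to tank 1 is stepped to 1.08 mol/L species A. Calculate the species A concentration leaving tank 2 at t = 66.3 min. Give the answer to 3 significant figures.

0.624 mol/L

Time constants: τᵢ = Vᵢ/Q for each well-mixed tank.
τ₁ = 34.0/0.852 = 39.906 min; τ₂ = 24.5/0.852 = 28.756 min.
Solving the cascade with C₁(0)=C₂(0)=0 gives C₂(t) = C_in[1 − (τ₁ e^(−t/τ₁) − τ₂ e^(−t/τ₂))/(τ₁ − τ₂)].
At t = 66.3: e^(−t/τ₁) = 0.18987, e^(−t/τ₂) = 0.099697.
C₂ = 1.08·[1 − (39.906·0.18987 − 28.756·0.099697)/(11.150)] = 1.08·0.57757 = 0.62377 mol/L.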